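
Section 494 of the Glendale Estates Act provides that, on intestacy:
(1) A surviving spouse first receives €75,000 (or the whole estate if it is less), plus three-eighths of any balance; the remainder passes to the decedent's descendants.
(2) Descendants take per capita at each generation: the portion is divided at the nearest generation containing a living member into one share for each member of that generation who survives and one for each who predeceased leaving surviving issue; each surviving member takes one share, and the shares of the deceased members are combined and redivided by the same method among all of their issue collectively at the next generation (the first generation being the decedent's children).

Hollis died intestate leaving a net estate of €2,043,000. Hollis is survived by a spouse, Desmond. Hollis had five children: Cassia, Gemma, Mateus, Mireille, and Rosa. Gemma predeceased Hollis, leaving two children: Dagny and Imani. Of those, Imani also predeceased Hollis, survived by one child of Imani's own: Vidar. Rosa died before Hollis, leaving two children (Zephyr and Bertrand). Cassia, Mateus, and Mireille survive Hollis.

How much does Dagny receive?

Desmond first takes €75,000, leaving a balance of €1,968,000. Desmond then takes three-eighths of the balance (€738,000), for a total of €813,000. The remaining €1,230,000 passes to the descendants.
The descendants' portion (€1,230,000) is divided at the children's generation into 5 shares of €246,000. Cassia, Mateus, and Mireille each take €246,000. The 2 shares of the deceased (Gemma and Rosa) are combined into a pool of €492,000.
That pool (€492,000) is divided at the grandchildren's generation into 4 shares of €123,000. Dagny, Zephyr, and Bertrand each take €123,000. The remaining share for the deceased Imani (€123,000) is carried to the next generation.
That pool (€123,000) passes entirely to Vidar, the sole taker at the great-grandchildren's generation.

Dagny receives €123,000.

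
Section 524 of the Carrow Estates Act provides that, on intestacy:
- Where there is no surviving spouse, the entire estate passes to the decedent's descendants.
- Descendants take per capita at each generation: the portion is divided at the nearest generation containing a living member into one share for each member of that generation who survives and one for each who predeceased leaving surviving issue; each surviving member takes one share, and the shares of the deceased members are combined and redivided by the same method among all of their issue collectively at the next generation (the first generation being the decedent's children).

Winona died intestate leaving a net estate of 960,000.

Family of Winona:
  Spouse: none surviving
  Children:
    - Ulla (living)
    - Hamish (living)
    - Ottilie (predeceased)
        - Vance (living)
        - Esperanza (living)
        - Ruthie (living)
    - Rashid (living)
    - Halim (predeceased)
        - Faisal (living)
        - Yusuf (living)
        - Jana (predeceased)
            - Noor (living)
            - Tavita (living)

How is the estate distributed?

The entire 960,000 passes to the descendants.
That amount (960,000) is divided at the children's generation into 5 shares of 192,000. Ulla, Hamish, and Rashid each take 192,000. The 2 shares of the deceased (Ottilie and Halim) are combined into a pool of 384,000.
That pool (384,000) is divided at the grandchildren's generation into 6 shares of 64,000. Vance, Esperanza, Ruthie, Faisal, and Yusuf each take 64,000. The remaining share for the deceased Jana (64,000) is carried to the next generation.
That pool (64,000) is divided at the great-grandchildren's generation equally among Noor and Tavita: 32,000 each.

Ulla: 192,000; Hamish: 192,000; Vance: 64,000; Esperanza: 64,000; Ruthie: 64,000; Rashid: 192,000; Faisal: 64,000; Yusuf: 64,000; Noor: 32,000; Tavita: 32,000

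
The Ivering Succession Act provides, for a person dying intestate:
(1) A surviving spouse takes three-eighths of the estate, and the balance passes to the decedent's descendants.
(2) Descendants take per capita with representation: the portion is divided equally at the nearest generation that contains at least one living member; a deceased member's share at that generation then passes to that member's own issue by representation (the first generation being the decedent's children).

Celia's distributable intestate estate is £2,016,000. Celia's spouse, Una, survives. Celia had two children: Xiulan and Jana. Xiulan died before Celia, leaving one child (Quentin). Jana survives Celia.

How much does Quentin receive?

Quentin receives £630,000.

Una takes three-eighths of £2,016,000 = £756,000. The remaining £1,260,000 passes to the descendants.
The descendants' portion (£1,260,000) is divided into 2 shares of £630,000: Jana takes £630,000; Xiulan's £630,000 share passes to Xiulan's issue.
Xiulan's share (£630,000) passes entirely to Quentin.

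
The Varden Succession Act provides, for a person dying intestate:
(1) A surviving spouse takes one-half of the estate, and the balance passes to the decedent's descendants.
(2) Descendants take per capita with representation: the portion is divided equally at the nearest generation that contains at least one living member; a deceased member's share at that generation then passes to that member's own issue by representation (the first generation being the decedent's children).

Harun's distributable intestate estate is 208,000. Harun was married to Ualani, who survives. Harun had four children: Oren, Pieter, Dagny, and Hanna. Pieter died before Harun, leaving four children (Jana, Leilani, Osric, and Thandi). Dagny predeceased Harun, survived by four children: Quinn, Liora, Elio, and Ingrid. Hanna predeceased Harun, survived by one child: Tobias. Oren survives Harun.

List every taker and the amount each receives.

Ualani takes one-half of 208,000 = 104,000. The remaining 104,000 passes to the descendants.
The descendants' portion (104,000) is divided into 4 shares of 26,000: Oren takes 26,000; Pieter's 26,000 share passes to Pieter's issue; Dagny's 26,000 share passes to Dagny's issue; Hanna's 26,000 share passes to Hanna's issue.
Pieter's share (26,000) is divided into 4 shares of 6,500: Jana, Leilani, Osric, and Thandi each take 6,500.
Dagny's share (26,000) is divided into 4 shares of 6,500: Quinn, Liora, Elio, and Ingrid each take 6,500.
Hanna's share (26,000) passes entirely to Tobias.

Ualani: 104,000; Oren: 26,000; Jana: 6,500; Leilani: 6,500; Osric: 6,500; Thandi: 6,500; Quinn: 6,500; Liora: 6,500; Elio: 6,500; Ingrid: 6,500; Tobias: 26,000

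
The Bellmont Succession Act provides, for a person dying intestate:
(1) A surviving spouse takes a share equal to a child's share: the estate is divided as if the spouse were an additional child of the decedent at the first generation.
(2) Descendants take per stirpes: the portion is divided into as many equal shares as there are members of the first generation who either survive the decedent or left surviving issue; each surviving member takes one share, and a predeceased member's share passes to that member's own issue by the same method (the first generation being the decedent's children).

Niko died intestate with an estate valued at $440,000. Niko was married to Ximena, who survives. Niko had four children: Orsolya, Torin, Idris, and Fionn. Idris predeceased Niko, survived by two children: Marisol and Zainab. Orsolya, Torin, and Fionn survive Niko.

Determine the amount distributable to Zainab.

The spouse counts as an additional share at the children's level, so there are 5 primary shares of $88,000. Ximena takes one such share ($88,000).
The children's combined portion ($352,000) is divided into 4 shares of $88,000: Orsolya, Torin, and Fionn each take $88,000; Idris's $88,000 share passes to Idris's issue.
Idris's share ($88,000) is divided into 2 shares of $44,000: Marisol and Zainab each take $44,000.

Zainab receives $44,000.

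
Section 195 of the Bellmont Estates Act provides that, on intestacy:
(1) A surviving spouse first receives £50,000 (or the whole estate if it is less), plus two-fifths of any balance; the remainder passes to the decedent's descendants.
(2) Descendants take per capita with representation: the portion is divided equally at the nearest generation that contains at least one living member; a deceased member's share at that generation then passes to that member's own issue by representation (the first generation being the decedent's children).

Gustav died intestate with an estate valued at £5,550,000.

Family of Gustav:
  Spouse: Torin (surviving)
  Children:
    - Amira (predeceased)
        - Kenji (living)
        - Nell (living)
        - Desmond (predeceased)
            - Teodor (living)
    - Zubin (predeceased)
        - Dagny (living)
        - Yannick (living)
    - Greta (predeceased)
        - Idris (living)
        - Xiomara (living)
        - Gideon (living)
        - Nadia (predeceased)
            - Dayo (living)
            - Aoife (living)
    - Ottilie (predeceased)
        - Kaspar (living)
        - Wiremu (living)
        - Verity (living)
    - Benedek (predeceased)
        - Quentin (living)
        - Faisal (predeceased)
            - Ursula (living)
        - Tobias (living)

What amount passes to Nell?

Torin first takes £50,000, leaving a balance of £5,500,000. Torin then takes two-fifths of the balance (£2,200,000), for a total of £2,250,000. The remaining £3,300,000 passes to the descendants.
No child survives, so the initial division is made at the grandchildren's generation.
The descendants' portion (£3,300,000) is divided into 15 shares of £220,000: Kenji, Nell, Dagny, Yannick, Idris, Xiomara, Gideon, Kaspar, Wiremu, Verity, Quentin, and Tobias each take £220,000; Desmond's £220,000 share passes to Desmond's issue; Nadia's £220,000 share passes to Nadia's issue; Faisal's £220,000 share passes to Faisal's issue.
Desmond's share (£220,000) passes entirely to Teodor.
Nadia's share (£220,000) is divided into 2 shares of £110,000: Dayo and Aoife each take £110,000.
Faisal's share (£220,000) passes entirely to Ursula.

Nell receives £220,000.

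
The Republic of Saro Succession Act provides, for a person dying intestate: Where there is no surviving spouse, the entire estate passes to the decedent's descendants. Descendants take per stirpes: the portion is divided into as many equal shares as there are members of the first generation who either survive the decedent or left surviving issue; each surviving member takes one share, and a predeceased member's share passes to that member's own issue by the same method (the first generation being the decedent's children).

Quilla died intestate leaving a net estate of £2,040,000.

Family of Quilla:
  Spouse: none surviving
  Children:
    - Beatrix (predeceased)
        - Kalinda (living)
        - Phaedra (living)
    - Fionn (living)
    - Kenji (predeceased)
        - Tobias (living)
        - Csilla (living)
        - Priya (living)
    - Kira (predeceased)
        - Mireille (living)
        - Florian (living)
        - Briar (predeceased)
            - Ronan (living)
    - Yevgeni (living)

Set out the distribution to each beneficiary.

The entire £2,040,000 passes to the descendants.
That amount (£2,040,000) is divided into 5 shares of £408,000: Fionn and Yevgeni each take £408,000; Beatrix's £408,000 share passes to Beatrix's issue; Kenji's £408,000 share passes to Kenji's issue; Kira's £408,000 share passes to Kira's issue.
Beatrix's share (£408,000) is divided into 2 shares of £204,000: Kalinda and Phaedra each take £204,000.
Kenji's share (£408,000) is divided into 3 shares of £136,000: Tobias, Csilla, and Priya each take £136,000.
Kira's share (£408,000) is divided into 3 shares of £136,000: Mireille and Florian each take £136,000; Briar's £136,000 share passes to Briar's issue.
Briar's share (£136,000) passes entirely to Ronan.

Kalinda: £204,000; Phaedra: £204,000; Fionn: £408,000; Tobias: £136,000; Csilla: £136,000; Priya: £136,000; Mireille: £136,000; Florian: £136,000; Ronan: £136,000; Yevgeni: £408,000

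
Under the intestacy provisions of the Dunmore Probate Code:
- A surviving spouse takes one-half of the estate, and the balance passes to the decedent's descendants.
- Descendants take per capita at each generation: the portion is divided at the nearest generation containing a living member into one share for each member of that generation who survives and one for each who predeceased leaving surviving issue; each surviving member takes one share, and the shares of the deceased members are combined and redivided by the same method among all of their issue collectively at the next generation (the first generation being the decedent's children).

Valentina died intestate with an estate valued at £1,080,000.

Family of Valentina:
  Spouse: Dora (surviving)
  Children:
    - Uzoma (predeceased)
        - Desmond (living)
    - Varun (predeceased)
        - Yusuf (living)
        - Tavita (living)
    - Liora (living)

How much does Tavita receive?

Dora takes one-half of £1,080,000 = £540,000. The remaining £540,000 passes to the descendants.
The descendants' portion (£540,000) is divided at the children's generation into 3 shares of £180,000. Liora takes £180,000. The 2 shares of the deceased (Uzoma and Varun) are combined into a pool of £360,000.
That pool (£360,000) is divided at the grandchildren's generation equally among Desmond, Yusuf, and Tavita: £120,000 each.

Tavita receives £120,000.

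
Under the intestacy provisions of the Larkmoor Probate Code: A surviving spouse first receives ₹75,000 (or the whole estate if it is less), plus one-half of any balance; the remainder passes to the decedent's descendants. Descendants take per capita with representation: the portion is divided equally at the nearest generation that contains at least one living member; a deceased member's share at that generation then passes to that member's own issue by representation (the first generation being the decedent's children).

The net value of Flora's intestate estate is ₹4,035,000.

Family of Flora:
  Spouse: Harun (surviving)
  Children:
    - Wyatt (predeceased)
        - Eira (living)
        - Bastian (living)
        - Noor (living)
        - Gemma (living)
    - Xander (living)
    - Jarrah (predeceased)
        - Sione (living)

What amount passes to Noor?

Harun first takes ₹75,000, leaving a balance of ₹3,960,000. Harun then takes one-half of the balance (₹1,980,000), for a total of ₹2,055,000. The remaining ₹1,980,000 passes to the descendants.
The descendants' portion (₹1,980,000) is divided into 3 shares of ₹660,000: Xander takes ₹660,000; Wyatt's ₹660,000 share passes to Wyatt's issue; Jarrah's ₹660,000 share passes to Jarrah's issue.
Wyatt's share (₹660,000) is divided into 4 shares of ₹165,000: Eira, Bastian, Noor, and Gemma each take ₹165,000.
Jarrah's share (₹660,000) passes entirely to Sione.

Noor receives ₹165,000.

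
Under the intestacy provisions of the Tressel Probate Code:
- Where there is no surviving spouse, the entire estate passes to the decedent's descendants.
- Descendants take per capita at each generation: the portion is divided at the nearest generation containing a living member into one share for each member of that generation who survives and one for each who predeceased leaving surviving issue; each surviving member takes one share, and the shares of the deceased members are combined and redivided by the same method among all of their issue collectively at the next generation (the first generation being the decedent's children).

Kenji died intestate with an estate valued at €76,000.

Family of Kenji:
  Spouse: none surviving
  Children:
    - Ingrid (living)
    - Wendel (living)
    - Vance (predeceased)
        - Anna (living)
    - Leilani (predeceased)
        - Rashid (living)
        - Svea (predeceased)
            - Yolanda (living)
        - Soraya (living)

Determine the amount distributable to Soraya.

Soraya receives €9,500.

The entire €76,000 passes to the descendants.
That amount (€76,000) is divided at the children's generation into 4 shares of €19,000. Ingrid and Wendel each take €19,000. The 2 shares of the deceased (Vance and Leilani) are combined into a pool of €38,000.
That pool (€38,000) is divided at the grandchildren's generation into 4 shares of €9,500. Anna, Rashid, and Soraya each take €9,500. The remaining share for the deceased Svea (€9,500) is carried to the next generation.
That pool (€9,500) passes entirely to Yolanda, the sole taker at the great-grandchildren's generation.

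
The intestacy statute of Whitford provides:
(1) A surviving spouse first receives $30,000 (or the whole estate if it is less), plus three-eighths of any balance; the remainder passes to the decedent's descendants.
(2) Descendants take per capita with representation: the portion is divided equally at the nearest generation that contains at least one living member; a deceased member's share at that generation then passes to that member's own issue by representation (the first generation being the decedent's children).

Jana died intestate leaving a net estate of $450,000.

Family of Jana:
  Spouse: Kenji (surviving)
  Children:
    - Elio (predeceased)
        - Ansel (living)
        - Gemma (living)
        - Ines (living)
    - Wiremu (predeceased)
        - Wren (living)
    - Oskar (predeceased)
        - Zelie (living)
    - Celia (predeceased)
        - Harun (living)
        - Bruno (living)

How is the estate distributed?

Kenji first takes $30,000, leaving a balance of $420,000. Kenji then takes three-eighths of the balance ($157,500), for a total of $187,500. The remaining $262,500 passes to the descendants.
No child survives, so the initial division is made at the grandchildren's generation.
The descendants' portion ($262,500) is divided into 7 shares of $37,500: Ansel, Gemma, Ines, Wren, Zelie, Harun, and Bruno each take $37,500.

Kenji: $187,500; Ansel: $37,500; Gemma: $37,500; Ines: $37,500; Wren: $37,500; Zelie: $37,500; Harun: $37,500; Bruno: $37,500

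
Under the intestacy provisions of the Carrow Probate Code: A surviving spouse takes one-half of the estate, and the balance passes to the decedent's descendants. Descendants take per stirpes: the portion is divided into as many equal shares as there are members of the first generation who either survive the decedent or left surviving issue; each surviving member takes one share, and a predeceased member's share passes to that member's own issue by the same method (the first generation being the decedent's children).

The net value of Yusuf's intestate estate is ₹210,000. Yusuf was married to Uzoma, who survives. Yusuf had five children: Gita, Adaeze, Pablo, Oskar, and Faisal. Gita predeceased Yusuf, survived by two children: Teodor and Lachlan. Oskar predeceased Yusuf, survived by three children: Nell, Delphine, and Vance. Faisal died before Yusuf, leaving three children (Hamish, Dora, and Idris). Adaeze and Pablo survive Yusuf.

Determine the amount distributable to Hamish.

Hamish receives ₹7,000.

Uzoma takes one-half of ₹210,000 = ₹105,000. The remaining ₹105,000 passes to the descendants.
The descendants' portion (₹105,000) is divided into 5 shares of ₹21,000: Adaeze and Pablo each take ₹21,000; Gita's ₹21,000 share passes to Gita's issue; Oskar's ₹21,000 share passes to Oskar's issue; Faisal's ₹21,000 share passes to Faisal's issue.
Gita's share (₹21,000) is divided into 2 shares of ₹10,500: Teodor and Lachlan each take ₹10,500.
Oskar's share (₹21,000) is divided into 3 shares of ₹7,000: Nell, Delphine, and Vance each take ₹7,000.
Faisal's share (₹21,000) is divided into 3 shares of ₹7,000: Hamish, Dora, and Idris each take ₹7,000.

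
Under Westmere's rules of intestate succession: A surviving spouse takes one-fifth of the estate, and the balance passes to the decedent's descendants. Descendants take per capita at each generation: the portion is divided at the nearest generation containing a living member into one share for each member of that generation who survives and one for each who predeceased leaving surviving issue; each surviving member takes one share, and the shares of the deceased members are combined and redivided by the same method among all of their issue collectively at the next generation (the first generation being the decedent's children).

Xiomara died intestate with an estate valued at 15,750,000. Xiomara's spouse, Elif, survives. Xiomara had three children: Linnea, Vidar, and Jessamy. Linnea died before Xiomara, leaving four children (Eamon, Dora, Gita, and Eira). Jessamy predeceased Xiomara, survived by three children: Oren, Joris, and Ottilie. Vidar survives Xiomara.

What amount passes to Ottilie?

Ottilie receives 1,200,000.

Elif takes one-fifth of 15,750,000 = 3,150,000. The remaining 12,600,000 passes to the descendants.
The descendants' portion (12,600,000) is divided at the children's generation into 3 shares of 4,200,000. Vidar takes 4,200,000. The 2 shares of the deceased (Linnea and Jessamy) are combined into a pool of 8,400,000.
That pool (8,400,000) is divided at the grandchildren's generation equally among Eamon, Dora, Gita, Eira, Oren, Joris, and Ottilie: 1,200,000 each.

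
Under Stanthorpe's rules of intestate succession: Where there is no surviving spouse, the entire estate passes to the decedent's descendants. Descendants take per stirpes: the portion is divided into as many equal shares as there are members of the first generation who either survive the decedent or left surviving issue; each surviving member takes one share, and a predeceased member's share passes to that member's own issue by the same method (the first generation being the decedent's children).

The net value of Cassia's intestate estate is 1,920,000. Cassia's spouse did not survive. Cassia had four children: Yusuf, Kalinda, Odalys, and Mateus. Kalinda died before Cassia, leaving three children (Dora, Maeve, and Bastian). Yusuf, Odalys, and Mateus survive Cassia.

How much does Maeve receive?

Maeve receives 160,000.

The entire 1,920,000 passes to the descendants.
That amount (1,920,000) is divided into 4 shares of 480,000: Yusuf, Odalys, and Mateus each take 480,000; Kalinda's 480,000 share passes to Kalinda's issue.
Kalinda's share (480,000) is divided into 3 shares of 160,000: Dora, Maeve, and Bastian each take 160,000.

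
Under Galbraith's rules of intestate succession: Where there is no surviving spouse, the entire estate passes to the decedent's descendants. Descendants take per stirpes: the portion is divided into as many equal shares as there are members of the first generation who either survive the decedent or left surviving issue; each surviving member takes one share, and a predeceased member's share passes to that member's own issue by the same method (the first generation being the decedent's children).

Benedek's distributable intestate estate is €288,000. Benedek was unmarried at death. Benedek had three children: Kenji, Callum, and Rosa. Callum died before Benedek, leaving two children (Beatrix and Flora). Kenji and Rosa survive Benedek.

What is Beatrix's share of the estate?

Beatrix receives €48,000.

The entire €288,000 passes to the descendants.
That amount (€288,000) is divided into 3 shares of €96,000: Kenji and Rosa each take €96,000; Callum's €96,000 share passes to Callum's issue.
Callum's share (€96,000) is divided into 2 shares of €48,000: Beatrix and Flora each take €48,000.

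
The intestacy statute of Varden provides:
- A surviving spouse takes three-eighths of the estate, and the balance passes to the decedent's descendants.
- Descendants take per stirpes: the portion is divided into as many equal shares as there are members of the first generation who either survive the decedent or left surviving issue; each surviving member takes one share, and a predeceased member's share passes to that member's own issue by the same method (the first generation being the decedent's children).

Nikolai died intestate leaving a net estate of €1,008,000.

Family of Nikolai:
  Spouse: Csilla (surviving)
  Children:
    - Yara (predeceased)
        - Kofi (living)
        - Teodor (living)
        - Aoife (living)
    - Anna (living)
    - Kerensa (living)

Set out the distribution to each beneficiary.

Csilla: €378,000; Kofi: €70,000; Teodor: €70,000; Aoife: €70,000; Anna: €210,000; Kerensa: €210,000

Csilla takes three-eighths of €1,008,000 = €378,000. The remaining €630,000 passes to the descendants.
The descendants' portion (€630,000) is divided into 3 shares of €210,000: Anna and Kerensa each take €210,000; Yara's €210,000 share passes to Yara's issue.
Yara's share (€210,000) is divided into 3 shares of €70,000: Kofi, Teodor, and Aoife each take €70,000.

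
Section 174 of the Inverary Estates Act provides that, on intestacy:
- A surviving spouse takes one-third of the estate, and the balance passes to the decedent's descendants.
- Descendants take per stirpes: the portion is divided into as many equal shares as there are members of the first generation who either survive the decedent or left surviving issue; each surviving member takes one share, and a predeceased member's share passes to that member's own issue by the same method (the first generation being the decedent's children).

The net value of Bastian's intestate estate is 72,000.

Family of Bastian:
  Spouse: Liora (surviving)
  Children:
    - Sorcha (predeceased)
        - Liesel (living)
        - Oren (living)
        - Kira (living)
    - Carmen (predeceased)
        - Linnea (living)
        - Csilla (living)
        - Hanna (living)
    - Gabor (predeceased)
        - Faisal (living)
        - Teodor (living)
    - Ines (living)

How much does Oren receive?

Oren receives 4,000.

Liora takes one-third of 72,000 = 24,000. The remaining 48,000 passes to the descendants.
The descendants' portion (48,000) is divided into 4 shares of 12,000: Ines takes 12,000; Sorcha's 12,000 share passes to Sorcha's issue; Carmen's 12,000 share passes to Carmen's issue; Gabor's 12,000 share passes to Gabor's issue.
Sorcha's share (12,000) is divided into 3 shares of 4,000: Liesel, Oren, and Kira each take 4,000.
Carmen's share (12,000) is divided into 3 shares of 4,000: Linnea, Csilla, and Hanna each take 4,000.
Gabor's share (12,000) is divided into 2 shares of 6,000: Faisal and Teodor each take 6,000.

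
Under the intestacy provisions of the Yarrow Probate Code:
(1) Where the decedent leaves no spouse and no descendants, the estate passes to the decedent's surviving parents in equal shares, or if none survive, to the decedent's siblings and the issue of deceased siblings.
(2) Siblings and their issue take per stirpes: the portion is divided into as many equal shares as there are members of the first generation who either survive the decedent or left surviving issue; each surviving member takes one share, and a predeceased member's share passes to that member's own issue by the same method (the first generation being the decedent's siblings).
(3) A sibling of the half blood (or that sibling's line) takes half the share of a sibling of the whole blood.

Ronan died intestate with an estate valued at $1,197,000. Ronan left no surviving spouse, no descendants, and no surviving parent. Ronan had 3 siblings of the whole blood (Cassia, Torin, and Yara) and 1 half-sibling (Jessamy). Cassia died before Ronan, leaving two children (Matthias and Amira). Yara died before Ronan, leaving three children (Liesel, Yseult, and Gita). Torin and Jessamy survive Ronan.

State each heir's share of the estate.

Matthias: $171,000; Amira: $171,000; Torin: $342,000; Jessamy: $171,000; Liesel: $114,000; Yseult: $114,000; Gita: $114,000

The entire $1,197,000 passes to the siblings and their issue.
Counting each half-blood sibling's line as half a unit, there are 7/2 units in $1,197,000, so one unit is $342,000. Whole-blood lines (Cassia, Torin, and Yara) take $342,000 each; half-blood lines (Jessamy) take $171,000 each.
Cassia's share ($342,000) is divided into 2 shares of $171,000: Matthias and Amira each take $171,000.
Yara's share ($342,000) is divided into 3 shares of $114,000: Liesel, Yseult, and Gita each take $114,000.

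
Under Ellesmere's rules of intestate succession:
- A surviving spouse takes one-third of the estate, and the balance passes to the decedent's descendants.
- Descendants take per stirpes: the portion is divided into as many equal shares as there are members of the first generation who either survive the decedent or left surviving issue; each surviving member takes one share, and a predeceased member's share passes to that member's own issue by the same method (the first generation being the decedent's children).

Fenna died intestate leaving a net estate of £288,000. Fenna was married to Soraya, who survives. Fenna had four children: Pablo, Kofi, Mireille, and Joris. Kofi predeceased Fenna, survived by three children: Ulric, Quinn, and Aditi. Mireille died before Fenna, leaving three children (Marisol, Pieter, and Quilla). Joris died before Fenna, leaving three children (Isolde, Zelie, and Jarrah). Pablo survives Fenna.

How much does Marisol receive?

Marisol receives £16,000.

Soraya takes one-third of £288,000 = £96,000. The remaining £192,000 passes to the descendants.
The descendants' portion (£192,000) is divided into 4 shares of £48,000: Pablo takes £48,000; Kofi's £48,000 share passes to Kofi's issue; Mireille's £48,000 share passes to Mireille's issue; Joris's £48,000 share passes to Joris's issue.
Kofi's share (£48,000) is divided into 3 shares of £16,000: Ulric, Quinn, and Aditi each take £16,000.
Mireille's share (£48,000) is divided into 3 shares of £16,000: Marisol, Pieter, and Quilla each take £16,000.
Joris's share (£48,000) is divided into 3 shares of £16,000: Isolde, Zelie, and Jarrah each take £16,000.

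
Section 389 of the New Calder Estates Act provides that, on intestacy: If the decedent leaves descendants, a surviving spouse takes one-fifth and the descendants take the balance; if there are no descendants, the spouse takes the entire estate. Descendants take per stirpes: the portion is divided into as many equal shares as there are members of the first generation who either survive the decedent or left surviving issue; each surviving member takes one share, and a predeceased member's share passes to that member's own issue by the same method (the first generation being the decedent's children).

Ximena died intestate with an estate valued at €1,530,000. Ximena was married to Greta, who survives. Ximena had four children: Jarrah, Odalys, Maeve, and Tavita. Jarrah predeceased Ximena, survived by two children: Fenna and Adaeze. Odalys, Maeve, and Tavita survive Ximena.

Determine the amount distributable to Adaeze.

Greta takes one-fifth of €1,530,000 = €306,000. The remaining €1,224,000 passes to the descendants.
The descendants' portion (€1,224,000) is divided into 4 shares of €306,000: Odalys, Maeve, and Tavita each take €306,000; Jarrah's €306,000 share passes to Jarrah's issue.
Jarrah's share (€306,000) is divided into 2 shares of €153,000: Fenna and Adaeze each take €153,000.

Adaeze receives €153,000.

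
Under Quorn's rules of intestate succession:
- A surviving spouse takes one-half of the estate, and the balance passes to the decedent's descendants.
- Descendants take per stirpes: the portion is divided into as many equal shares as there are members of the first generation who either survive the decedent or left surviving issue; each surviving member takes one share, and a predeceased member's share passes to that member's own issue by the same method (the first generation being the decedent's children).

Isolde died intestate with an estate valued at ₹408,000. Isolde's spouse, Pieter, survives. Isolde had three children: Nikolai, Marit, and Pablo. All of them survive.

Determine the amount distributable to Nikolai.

Nikolai receives ₹68,000.

Pieter takes one-half of ₹408,000 = ₹204,000. The remaining ₹204,000 passes to the descendants.
The descendants' portion (₹204,000) is divided into 3 shares of ₹68,000: Nikolai, Marit, and Pablo each take ₹68,000.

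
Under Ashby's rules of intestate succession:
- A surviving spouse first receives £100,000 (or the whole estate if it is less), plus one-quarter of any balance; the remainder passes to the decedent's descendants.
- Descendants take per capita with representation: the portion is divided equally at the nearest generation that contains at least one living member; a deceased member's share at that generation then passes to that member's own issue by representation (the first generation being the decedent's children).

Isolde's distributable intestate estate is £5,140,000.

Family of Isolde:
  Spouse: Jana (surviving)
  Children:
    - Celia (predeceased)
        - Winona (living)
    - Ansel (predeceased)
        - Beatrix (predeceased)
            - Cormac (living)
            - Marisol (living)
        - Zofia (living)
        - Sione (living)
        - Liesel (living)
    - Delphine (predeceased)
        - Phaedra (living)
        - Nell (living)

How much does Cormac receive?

Jana first takes £100,000, leaving a balance of £5,040,000. Jana then takes one-quarter of the balance (£1,260,000), for a total of £1,360,000. The remaining £3,780,000 passes to the descendants.
No child survives, so the initial division is made at the grandchildren's generation.
The descendants' portion (£3,780,000) is divided into 7 shares of £540,000: Winona, Zofia, Sione, Liesel, Phaedra, and Nell each take £540,000; Beatrix's £540,000 share passes to Beatrix's issue.
Beatrix's share (£540,000) is divided into 2 shares of £270,000: Cormac and Marisol each take £270,000.

Cormac receives £270,000.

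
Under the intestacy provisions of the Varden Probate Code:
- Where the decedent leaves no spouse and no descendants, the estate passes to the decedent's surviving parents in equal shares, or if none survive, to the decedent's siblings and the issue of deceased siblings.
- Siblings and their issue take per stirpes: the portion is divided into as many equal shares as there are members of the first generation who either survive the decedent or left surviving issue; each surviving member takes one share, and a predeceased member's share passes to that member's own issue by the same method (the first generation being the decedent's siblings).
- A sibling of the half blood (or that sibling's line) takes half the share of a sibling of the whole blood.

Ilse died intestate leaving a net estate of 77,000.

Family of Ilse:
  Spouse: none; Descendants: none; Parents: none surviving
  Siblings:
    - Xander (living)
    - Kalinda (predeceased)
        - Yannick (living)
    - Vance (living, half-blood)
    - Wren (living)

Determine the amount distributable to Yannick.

The entire 77,000 passes to the siblings and their issue.
Counting each half-blood sibling's line as half a unit, there are 7/2 units in 77,000, so one unit is 22,000. Whole-blood lines (Xander, Kalinda, and Wren) take 22,000 each; half-blood lines (Vance) take 11,000 each.
Kalinda's share (22,000) passes entirely to Yannick.

Yannick receives 22,000.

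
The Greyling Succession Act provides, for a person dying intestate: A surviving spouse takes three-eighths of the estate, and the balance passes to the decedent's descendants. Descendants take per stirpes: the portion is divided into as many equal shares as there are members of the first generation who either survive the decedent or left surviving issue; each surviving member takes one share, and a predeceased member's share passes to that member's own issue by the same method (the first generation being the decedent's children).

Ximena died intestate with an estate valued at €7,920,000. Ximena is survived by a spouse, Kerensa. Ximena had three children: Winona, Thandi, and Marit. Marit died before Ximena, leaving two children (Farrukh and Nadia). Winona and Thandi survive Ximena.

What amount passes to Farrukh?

Kerensa takes three-eighths of €7,920,000 = €2,970,000. The remaining €4,950,000 passes to the descendants.
The descendants' portion (€4,950,000) is divided into 3 shares of €1,650,000: Winona and Thandi each take €1,650,000; Marit's €1,650,000 share passes to Marit's issue.
Marit's share (€1,650,000) is divided into 2 shares of €825,000: Farrukh and Nadia each take €825,000.

Farrukh receives €825,000.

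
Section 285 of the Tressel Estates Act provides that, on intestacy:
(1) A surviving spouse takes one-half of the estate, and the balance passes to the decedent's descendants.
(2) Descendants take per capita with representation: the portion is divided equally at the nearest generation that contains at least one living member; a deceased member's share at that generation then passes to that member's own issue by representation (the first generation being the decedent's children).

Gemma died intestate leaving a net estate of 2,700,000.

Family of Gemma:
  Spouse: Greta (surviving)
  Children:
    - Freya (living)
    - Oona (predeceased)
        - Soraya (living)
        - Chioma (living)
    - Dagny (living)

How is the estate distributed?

Greta takes one-half of 2,700,000 = 1,350,000. The remaining 1,350,000 passes to the descendants.
The descendants' portion (1,350,000) is divided into 3 shares of 450,000: Freya and Dagny each take 450,000; Oona's 450,000 share passes to Oona's issue.
Oona's share (450,000) is divided into 2 shares of 225,000: Soraya and Chioma each take 225,000.

Greta: 1,350,000; Freya: 450,000; Soraya: 225,000; Chioma: 225,000; Dagny: 450,000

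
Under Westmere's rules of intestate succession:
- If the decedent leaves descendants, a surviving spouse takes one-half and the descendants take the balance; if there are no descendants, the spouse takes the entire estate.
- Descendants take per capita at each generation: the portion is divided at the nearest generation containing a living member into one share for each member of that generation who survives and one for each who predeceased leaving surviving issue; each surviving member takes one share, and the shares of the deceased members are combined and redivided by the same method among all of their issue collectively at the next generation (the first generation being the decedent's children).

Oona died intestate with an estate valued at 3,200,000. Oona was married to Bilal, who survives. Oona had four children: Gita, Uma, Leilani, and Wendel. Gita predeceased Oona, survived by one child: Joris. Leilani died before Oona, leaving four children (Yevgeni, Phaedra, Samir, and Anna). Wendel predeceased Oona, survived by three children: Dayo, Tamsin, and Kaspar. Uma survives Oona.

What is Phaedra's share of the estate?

Bilal takes one-half of 3,200,000 = 1,600,000. The remaining 1,600,000 passes to the descendants.
The descendants' portion (1,600,000) is divided at the children's generation into 4 shares of 400,000. Uma takes 400,000. The 3 shares of the deceased (Gita, Leilani, and Wendel) are combined into a pool of 1,200,000.
That pool (1,200,000) is divided at the grandchildren's generation equally among Joris, Yevgeni, Phaedra, Samir, Anna, Dayo, Tamsin, and Kaspar: 150,000 each.

Phaedra receives 150,000.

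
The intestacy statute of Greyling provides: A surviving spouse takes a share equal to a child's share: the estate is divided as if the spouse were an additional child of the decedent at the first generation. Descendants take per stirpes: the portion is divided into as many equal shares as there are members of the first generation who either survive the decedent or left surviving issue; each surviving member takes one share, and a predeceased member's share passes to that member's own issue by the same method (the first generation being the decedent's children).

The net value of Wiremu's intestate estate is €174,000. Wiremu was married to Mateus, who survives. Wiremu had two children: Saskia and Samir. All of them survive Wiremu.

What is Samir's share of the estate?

The spouse counts as an additional share at the children's level, so there are 3 primary shares of €58,000. Mateus takes one such share (€58,000).
The children's combined portion (€116,000) is divided into 2 shares of €58,000: Saskia and Samir each take €58,000.

Samir receives €58,000.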